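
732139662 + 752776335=1484915997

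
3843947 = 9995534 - 6151587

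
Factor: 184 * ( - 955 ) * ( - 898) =157796560 = 2^4*5^1 * 23^1*191^1 * 449^1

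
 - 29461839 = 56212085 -85673924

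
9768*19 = 185592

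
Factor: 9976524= 2^2*3^1*641^1*1297^1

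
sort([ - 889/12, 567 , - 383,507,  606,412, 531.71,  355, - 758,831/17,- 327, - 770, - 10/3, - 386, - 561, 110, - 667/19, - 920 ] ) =[- 920, - 770,  -  758,  -  561, - 386, - 383, - 327,-889/12, - 667/19, - 10/3,831/17, 110, 355,412, 507,531.71, 567, 606] 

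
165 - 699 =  - 534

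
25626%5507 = 3598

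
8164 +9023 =17187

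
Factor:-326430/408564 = - 2^( - 1)*5^1*31^1*97^(-1 ) = - 155/194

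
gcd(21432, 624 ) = 24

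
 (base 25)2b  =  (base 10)61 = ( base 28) 25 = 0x3D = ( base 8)75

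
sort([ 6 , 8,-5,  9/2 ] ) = [ - 5, 9/2, 6,  8]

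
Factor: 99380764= 2^2* 7^1*331^1*10723^1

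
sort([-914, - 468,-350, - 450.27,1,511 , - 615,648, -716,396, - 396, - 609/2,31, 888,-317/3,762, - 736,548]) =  [-914, - 736, - 716,  -  615, - 468,  -  450.27, - 396,-350, - 609/2, - 317/3, 1, 31,396,511,  548 , 648, 762, 888]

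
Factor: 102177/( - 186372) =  - 2^(  -  2)*31^(-1)*  167^( - 1) * 11353^1= - 11353/20708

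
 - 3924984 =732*( - 5362)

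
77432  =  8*9679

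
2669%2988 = 2669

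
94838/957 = 94838/957 = 99.10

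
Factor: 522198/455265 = 866/755 = 2^1*5^( - 1)*151^( - 1 )*433^1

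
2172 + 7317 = 9489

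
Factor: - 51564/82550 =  - 2^1*3^1*5^( - 2 ) * 13^(-1) * 127^ ( - 1 )*4297^1 = -  25782/41275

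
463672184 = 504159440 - 40487256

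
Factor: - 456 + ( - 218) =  - 674 = -  2^1 * 337^1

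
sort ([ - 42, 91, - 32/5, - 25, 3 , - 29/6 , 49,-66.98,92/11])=[ - 66.98, - 42,-25, - 32/5, - 29/6, 3, 92/11, 49,91 ] 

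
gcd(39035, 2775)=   185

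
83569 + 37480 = 121049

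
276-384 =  - 108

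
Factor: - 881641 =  - 881641^1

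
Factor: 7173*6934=2^1*3^2*797^1*3467^1 = 49737582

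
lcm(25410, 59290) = 177870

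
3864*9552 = 36908928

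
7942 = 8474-532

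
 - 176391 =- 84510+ - 91881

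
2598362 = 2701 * 962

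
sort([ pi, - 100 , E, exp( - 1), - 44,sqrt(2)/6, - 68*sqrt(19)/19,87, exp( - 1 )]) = [ - 100 ,-44, - 68*sqrt( 19 ) /19,sqrt( 2)/6 , exp(  -  1),exp(  -  1) , E,pi, 87 ] 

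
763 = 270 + 493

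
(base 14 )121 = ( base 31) 78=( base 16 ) E1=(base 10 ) 225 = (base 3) 22100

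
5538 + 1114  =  6652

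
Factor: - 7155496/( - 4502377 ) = 2^3*11^( - 1)*97^1*397^( - 1 )*1031^ ( - 1)*9221^1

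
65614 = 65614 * 1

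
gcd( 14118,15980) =2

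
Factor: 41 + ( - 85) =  - 44 = - 2^2*11^1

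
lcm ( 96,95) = 9120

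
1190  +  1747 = 2937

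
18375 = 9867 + 8508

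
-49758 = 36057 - 85815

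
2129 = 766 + 1363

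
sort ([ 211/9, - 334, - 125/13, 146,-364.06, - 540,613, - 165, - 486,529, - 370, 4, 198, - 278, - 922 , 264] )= [ - 922, - 540 , - 486, - 370, - 364.06, - 334, - 278,- 165, - 125/13,  4,211/9, 146 , 198 , 264 , 529,613] 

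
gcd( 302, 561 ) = 1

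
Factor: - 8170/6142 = - 4085/3071 = - 5^1*19^1*37^( - 1)*43^1*83^ ( - 1 )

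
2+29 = 31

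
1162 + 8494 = 9656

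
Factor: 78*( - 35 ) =-2^1*3^1 *5^1*7^1*13^1 = - 2730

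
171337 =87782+83555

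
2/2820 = 1/1410 = 0.00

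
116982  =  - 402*(  -  291)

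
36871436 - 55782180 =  - 18910744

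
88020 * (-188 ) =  - 16547760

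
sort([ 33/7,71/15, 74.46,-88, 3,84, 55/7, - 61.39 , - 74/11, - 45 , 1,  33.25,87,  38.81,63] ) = [ - 88, - 61.39, - 45,-74/11 , 1, 3,33/7,71/15,55/7,33.25,38.81,63, 74.46,84, 87 ]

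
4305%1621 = 1063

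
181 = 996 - 815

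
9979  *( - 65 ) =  - 648635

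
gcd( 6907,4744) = 1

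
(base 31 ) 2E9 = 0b100100111101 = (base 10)2365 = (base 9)3217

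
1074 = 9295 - 8221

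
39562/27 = 39562/27 = 1465.26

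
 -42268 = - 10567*4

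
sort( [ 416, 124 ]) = [ 124, 416]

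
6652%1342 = 1284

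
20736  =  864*24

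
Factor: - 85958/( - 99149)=2^1*42979^1*99149^( - 1)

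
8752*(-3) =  - 26256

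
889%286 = 31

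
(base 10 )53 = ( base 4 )311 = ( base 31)1m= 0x35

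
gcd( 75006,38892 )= 2778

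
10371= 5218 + 5153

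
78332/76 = 19583/19 = 1030.68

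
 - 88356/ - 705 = 29452/235 = 125.33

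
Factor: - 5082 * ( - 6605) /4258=3^1 * 5^1*7^1*11^2*1321^1*2129^( - 1) = 16783305/2129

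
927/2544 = 309/848 = 0.36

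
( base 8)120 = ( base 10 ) 80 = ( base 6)212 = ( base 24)38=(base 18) 48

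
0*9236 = 0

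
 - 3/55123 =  - 3/55123=- 0.00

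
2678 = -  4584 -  - 7262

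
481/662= 481/662 = 0.73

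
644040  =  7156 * 90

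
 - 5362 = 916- 6278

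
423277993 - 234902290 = 188375703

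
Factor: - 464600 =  - 2^3 * 5^2*23^1*101^1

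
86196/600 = 143+33/50  =  143.66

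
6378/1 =6378=6378.00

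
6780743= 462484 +6318259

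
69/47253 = 23/15751 = 0.00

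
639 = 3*213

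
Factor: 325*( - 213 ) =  - 69225= - 3^1*5^2*13^1*71^1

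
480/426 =80/71 =1.13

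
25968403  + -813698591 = -787730188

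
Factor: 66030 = 2^1*3^1*5^1 * 31^1*71^1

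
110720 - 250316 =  - 139596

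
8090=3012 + 5078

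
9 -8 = 1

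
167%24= 23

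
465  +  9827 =10292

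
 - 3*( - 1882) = 5646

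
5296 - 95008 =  - 89712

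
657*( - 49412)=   -  32463684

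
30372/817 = 30372/817  =  37.18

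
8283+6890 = 15173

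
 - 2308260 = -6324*365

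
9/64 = 9/64 =0.14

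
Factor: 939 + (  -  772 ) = 167 = 167^1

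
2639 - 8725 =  -6086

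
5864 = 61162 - 55298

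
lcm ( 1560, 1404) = 14040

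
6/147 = 2/49  =  0.04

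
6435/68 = 6435/68 = 94.63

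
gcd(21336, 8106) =42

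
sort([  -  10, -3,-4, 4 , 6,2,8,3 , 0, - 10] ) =[ - 10,  -  10, - 4, -3,0,2,3,  4,6, 8]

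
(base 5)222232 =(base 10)7817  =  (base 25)cch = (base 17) 1A0E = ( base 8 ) 17211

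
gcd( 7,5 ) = 1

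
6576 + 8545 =15121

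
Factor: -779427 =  - 3^2* 11^1*7873^1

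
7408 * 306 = 2266848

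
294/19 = 294/19 = 15.47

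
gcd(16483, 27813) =1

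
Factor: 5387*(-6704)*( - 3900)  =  2^6*3^1*5^2* 13^1*419^1 * 5387^1 = 140846347200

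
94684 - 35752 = 58932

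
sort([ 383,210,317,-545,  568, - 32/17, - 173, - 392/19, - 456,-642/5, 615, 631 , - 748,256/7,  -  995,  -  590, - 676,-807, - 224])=[-995, - 807, - 748,-676,-590, -545 ,-456 , - 224,-173,-642/5, - 392/19,-32/17, 256/7,210, 317,383,568,  615, 631 ] 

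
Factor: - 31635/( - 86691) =285/781 = 3^1 *5^1*11^( - 1 )*19^1 *71^ ( - 1)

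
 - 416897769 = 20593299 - 437491068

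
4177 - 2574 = 1603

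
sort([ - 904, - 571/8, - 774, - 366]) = [ - 904 , - 774, - 366, - 571/8]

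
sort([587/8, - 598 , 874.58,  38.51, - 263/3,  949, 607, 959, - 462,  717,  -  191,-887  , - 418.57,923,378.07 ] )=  [- 887, - 598, - 462 , - 418.57, - 191, - 263/3, 38.51,587/8,378.07, 607, 717,874.58,923,949, 959] 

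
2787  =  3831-1044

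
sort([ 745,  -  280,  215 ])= [ - 280, 215,745]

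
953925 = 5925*161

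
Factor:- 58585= - 5^1*11717^1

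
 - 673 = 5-678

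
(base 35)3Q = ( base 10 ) 131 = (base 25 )56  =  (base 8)203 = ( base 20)6b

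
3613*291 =1051383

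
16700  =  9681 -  - 7019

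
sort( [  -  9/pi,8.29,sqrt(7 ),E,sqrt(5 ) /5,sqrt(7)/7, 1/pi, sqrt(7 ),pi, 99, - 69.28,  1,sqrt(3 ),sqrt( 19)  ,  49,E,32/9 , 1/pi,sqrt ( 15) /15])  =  [-69.28,-9/pi,sqrt (15)/15,1/pi, 1/pi,sqrt(7)/7,sqrt( 5 )/5,1,  sqrt(3),sqrt( 7),sqrt( 7 ),E,E,pi,32/9,sqrt(19 ),8.29,49,  99] 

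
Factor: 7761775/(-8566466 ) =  - 2^(-1)*5^2 * 7^1*17^1*397^ ( - 1 )*2609^1*10789^(- 1)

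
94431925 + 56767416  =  151199341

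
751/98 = 7  +  65/98 = 7.66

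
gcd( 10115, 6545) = 595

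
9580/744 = 2395/186   =  12.88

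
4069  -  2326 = 1743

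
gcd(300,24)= 12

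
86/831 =86/831 = 0.10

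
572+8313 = 8885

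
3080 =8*385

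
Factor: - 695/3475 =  - 5^ ( - 1 ) = - 1/5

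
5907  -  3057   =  2850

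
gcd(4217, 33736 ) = 4217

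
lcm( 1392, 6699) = 107184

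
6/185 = 6/185 = 0.03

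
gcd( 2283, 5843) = 1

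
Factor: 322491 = 3^1*13^1 * 8269^1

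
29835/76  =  29835/76= 392.57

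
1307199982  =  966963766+340236216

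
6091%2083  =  1925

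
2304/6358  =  1152/3179 = 0.36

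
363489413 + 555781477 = 919270890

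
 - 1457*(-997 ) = 1452629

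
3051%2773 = 278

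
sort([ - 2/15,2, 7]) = [ - 2/15, 2, 7] 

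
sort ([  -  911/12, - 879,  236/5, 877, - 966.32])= [ -966.32,-879, - 911/12, 236/5,877] 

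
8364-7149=1215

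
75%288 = 75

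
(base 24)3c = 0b1010100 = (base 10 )84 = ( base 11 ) 77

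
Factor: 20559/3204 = 77/12 = 2^(-2 )*3^(-1)*7^1*11^1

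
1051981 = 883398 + 168583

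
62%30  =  2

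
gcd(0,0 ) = 0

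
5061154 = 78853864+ - 73792710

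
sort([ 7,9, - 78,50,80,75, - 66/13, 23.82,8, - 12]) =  [- 78, - 12, - 66/13, 7, 8,9, 23.82, 50,75,  80]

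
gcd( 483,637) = 7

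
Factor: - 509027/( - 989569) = 7^(-1 )*373^( - 1)*379^( - 1) *509027^1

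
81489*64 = 5215296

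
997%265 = 202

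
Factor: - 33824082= -2^1*3^1*5637347^1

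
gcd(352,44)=44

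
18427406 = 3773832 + 14653574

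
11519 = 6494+5025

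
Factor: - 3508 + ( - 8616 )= - 2^2 * 7^1 * 433^1 = - 12124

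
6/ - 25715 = -6/25715 = -0.00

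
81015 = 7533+73482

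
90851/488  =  186 + 83/488 = 186.17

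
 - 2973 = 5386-8359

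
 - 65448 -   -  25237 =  - 40211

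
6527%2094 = 245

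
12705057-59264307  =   - 46559250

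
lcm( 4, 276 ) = 276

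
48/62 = 24/31 = 0.77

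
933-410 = 523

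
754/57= 754/57= 13.23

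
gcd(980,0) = 980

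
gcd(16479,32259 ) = 3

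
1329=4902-3573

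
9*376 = 3384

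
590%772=590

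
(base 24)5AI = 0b110001000010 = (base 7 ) 12102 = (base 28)402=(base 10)3138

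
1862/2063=1862/2063 = 0.90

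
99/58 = 99/58= 1.71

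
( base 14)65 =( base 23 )3K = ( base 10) 89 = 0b1011001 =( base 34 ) 2l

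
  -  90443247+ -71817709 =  - 162260956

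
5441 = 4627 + 814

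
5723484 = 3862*1482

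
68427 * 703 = 48104181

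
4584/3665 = 4584/3665 = 1.25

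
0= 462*0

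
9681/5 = 1936 + 1/5 = 1936.20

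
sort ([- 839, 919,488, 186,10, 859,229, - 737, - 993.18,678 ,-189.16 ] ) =[ - 993.18, - 839,-737, - 189.16,10, 186,229,488 , 678,  859, 919]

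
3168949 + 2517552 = 5686501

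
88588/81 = 88588/81 = 1093.68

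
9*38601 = 347409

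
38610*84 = 3243240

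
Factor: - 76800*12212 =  - 2^12*3^1*5^2*43^1*71^1 = - 937881600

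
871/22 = 39 + 13/22=   39.59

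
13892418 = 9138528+4753890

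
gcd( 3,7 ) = 1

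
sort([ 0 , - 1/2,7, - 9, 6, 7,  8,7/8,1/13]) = [ - 9, - 1/2, 0,  1/13,7/8,6,7,7,8 ]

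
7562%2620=2322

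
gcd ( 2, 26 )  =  2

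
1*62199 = 62199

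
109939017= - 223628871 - - 333567888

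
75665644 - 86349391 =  - 10683747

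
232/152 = 29/19 = 1.53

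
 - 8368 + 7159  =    -  1209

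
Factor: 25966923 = 3^1*8655641^1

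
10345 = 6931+3414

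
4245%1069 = 1038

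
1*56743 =56743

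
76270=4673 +71597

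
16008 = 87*184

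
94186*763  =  71863918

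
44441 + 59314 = 103755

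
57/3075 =19/1025= 0.02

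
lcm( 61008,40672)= 122016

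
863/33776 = 863/33776= 0.03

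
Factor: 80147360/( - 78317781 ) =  - 2^5 * 3^(-1 ) * 5^1*500921^1* 26105927^( - 1)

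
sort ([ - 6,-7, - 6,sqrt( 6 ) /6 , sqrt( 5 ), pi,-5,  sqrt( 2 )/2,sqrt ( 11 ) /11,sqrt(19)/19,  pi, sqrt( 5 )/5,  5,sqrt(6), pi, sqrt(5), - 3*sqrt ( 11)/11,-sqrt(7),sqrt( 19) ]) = [-7, - 6, - 6, - 5 , - sqrt( 7 ) ,- 3*sqrt ( 11 )/11, sqrt ( 19)/19, sqrt(11 ) /11,sqrt ( 6)/6,sqrt( 5 ) /5,  sqrt ( 2) /2, sqrt( 5 ) , sqrt( 5),sqrt( 6),pi,pi, pi, sqrt( 19), 5 ]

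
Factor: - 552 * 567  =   - 2^3*3^5*7^1 * 23^1 = - 312984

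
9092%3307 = 2478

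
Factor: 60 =2^2  *  3^1*5^1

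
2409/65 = 37  +  4/65 = 37.06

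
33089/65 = 509+ 4/65=509.06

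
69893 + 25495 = 95388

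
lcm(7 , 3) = 21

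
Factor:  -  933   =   - 3^1*311^1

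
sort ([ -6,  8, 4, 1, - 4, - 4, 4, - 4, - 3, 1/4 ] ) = [ - 6, - 4,- 4, - 4, - 3, 1/4,1, 4, 4, 8 ]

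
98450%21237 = 13502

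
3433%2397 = 1036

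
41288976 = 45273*912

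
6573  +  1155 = 7728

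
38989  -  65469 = -26480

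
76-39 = 37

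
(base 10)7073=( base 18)13EH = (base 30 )7PN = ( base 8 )15641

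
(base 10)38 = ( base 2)100110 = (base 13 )2C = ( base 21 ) 1H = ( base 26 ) 1C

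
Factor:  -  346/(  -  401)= 2^1*173^1*401^( - 1)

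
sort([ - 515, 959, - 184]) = [ - 515,-184, 959]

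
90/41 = 90/41 = 2.20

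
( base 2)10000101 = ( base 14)97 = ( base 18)77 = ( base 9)157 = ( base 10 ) 133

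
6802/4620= 3401/2310= 1.47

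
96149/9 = 10683 + 2/9=10683.22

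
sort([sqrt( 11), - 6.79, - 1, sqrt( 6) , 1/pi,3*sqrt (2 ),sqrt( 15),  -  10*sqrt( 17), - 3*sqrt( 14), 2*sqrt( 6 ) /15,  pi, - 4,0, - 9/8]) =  [ - 10 * sqrt( 17 ),- 3*sqrt( 14 ), - 6.79, - 4, - 9/8, - 1, 0, 1/pi,2*sqrt( 6)/15,sqrt( 6 ), pi,sqrt( 11),sqrt(15 ),  3*sqrt( 2)]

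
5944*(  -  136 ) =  - 808384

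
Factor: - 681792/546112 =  - 3^1 * 7^( - 1)*23^(-1)*67^1 = - 201/161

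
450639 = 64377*7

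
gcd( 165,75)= 15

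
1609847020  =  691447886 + 918399134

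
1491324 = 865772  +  625552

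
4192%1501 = 1190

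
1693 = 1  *1693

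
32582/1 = 32582=32582.00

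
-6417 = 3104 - 9521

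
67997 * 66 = 4487802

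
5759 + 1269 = 7028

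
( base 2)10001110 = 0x8e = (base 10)142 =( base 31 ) 4i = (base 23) 64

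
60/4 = 15  =  15.00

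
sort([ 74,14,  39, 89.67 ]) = [14, 39,74,89.67] 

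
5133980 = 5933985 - 800005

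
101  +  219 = 320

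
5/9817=5/9817=   0.00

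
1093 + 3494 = 4587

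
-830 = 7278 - 8108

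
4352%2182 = 2170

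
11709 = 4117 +7592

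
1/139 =1/139 = 0.01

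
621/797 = 621/797 = 0.78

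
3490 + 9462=12952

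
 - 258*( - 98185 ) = 25331730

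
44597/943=47 + 12/41 = 47.29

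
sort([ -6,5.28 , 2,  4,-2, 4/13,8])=[ - 6, - 2,4/13 , 2 , 4, 5.28 , 8 ]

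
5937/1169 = 5+92/1169=   5.08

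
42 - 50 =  - 8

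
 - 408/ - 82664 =51/10333  =  0.00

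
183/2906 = 183/2906  =  0.06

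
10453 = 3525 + 6928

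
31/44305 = 31/44305 = 0.00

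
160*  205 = 32800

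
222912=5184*43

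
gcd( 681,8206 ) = 1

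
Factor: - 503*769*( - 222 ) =85871154 = 2^1 * 3^1*37^1*503^1*769^1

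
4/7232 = 1/1808 = 0.00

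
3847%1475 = 897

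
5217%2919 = 2298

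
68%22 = 2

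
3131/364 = 8  +  219/364 = 8.60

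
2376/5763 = 792/1921 = 0.41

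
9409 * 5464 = 51410776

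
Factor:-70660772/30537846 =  - 2^1*3^(- 2)* 7^1*13^1*17^1*19^1*601^1 * 1696547^( - 1) = -35330386/15268923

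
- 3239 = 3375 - 6614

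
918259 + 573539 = 1491798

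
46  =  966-920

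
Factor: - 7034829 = -3^1*2344943^1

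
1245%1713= 1245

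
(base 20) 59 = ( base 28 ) 3P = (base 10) 109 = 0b1101101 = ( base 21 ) 54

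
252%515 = 252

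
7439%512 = 271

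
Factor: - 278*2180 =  - 606040 = -2^3 * 5^1*109^1 * 139^1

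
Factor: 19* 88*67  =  2^3*11^1*19^1*67^1 = 112024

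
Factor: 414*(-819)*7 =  - 2^1*3^4*7^2*13^1*23^1 = -2373462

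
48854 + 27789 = 76643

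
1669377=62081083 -60411706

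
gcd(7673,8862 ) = 1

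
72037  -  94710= - 22673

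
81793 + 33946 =115739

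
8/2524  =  2/631 = 0.00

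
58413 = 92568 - 34155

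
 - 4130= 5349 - 9479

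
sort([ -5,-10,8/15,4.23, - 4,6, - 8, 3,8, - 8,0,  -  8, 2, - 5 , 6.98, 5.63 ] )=[-10,- 8, - 8, - 8,-5, - 5  ,-4, 0,8/15,2,3,4.23,5.63,6,6.98, 8] 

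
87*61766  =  5373642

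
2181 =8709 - 6528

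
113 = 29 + 84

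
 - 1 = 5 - 6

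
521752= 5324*98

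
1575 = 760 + 815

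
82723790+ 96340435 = 179064225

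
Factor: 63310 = 2^1*5^1*13^1 * 487^1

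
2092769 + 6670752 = 8763521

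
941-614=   327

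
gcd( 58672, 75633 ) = 1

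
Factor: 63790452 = 2^2 * 3^2 * 11^1*161087^1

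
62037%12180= 1137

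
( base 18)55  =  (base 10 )95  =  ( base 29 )38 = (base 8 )137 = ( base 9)115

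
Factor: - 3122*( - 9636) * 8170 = 245782946640 = 2^4 *3^1*5^1*7^1 *11^1*19^1*43^1*73^1*223^1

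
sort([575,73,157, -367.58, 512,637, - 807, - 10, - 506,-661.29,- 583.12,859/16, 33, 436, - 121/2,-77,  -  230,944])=[ - 807,-661.29, -583.12,- 506,-367.58,  -  230,-77, -121/2, - 10,  33, 859/16,73,157,436,512,575, 637, 944 ] 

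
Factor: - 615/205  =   -3 = - 3^1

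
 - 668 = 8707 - 9375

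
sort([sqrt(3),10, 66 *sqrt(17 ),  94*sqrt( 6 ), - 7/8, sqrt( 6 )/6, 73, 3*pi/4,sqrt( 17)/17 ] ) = [-7/8, sqrt(17 ) /17, sqrt( 6 ) /6, sqrt(3 ) , 3*pi/4,  10,73, 94 *sqrt(6 ), 66*sqrt(17 )]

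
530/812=265/406 = 0.65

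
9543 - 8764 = 779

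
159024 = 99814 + 59210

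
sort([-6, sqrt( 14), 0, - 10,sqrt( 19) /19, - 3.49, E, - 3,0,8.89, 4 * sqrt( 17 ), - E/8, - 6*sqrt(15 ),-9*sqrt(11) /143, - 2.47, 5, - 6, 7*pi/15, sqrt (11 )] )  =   [-6  *sqrt( 15 ), - 10, - 6, -6 , - 3.49,-3, - 2.47, - E/8, - 9*sqrt(11 ) /143,0, 0, sqrt( 19) /19,  7*pi/15, E,  sqrt( 11), sqrt( 14),  5,8.89, 4 * sqrt(17)]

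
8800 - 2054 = 6746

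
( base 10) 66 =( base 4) 1002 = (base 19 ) 39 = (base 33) 20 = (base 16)42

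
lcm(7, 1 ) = 7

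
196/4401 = 196/4401= 0.04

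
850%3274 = 850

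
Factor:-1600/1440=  - 2^1*3^ (-2) * 5^1 = - 10/9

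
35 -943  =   - 908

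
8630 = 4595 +4035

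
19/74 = 19/74 = 0.26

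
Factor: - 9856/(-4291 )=2^7*11^1*613^( -1) = 1408/613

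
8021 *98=786058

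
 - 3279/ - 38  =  3279/38 = 86.29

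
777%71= 67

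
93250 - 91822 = 1428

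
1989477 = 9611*207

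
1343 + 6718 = 8061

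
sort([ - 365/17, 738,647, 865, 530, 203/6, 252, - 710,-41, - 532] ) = [ - 710, - 532, -41, - 365/17 , 203/6,  252,530, 647, 738, 865 ] 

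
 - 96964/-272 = 356 + 33/68 = 356.49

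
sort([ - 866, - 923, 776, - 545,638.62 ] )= [-923, - 866, - 545,638.62,776]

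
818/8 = 102 + 1/4 = 102.25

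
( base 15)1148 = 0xe54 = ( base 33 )3c5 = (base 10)3668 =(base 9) 5025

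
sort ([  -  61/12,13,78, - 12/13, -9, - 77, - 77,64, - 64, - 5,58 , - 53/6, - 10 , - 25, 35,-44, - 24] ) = [ - 77 , - 77 , - 64, - 44, - 25,-24, - 10,  -  9 , - 53/6, - 61/12,- 5,-12/13, 13, 35, 58, 64 , 78] 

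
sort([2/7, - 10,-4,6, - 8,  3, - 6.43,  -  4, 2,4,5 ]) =[ - 10,  -  8 , - 6.43, - 4, - 4,2/7, 2,3, 4,5, 6 ]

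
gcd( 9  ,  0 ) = 9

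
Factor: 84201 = 3^1 * 13^1*17^1*127^1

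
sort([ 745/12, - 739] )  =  [- 739,745/12]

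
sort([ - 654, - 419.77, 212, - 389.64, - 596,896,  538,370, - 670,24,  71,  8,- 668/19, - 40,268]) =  [-670,-654,  -  596, - 419.77, - 389.64,-40,  -  668/19, 8 , 24, 71, 212,268, 370,538, 896]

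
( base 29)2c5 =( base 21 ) 4CJ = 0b11111110011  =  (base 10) 2035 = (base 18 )651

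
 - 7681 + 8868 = 1187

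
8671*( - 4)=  -34684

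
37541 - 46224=-8683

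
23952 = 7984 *3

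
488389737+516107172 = 1004496909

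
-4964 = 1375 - 6339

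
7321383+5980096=13301479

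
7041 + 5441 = 12482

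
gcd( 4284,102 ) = 102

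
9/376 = 9/376 = 0.02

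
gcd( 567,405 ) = 81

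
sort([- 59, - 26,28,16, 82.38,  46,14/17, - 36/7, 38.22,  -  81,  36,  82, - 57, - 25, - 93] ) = [ - 93, - 81, - 59, - 57,- 26, - 25, - 36/7, 14/17, 16,28 , 36,38.22, 46,82,82.38 ] 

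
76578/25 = 3063 + 3/25 = 3063.12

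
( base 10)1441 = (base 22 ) 2lb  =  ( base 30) 1i1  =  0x5A1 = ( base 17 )4GD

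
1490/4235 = 298/847 =0.35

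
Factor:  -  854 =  - 2^1* 7^1*61^1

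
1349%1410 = 1349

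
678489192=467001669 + 211487523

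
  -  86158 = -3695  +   - 82463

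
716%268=180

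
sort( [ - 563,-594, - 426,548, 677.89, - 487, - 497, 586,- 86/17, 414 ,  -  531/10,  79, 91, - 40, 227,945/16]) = [ - 594, - 563, - 497, - 487, - 426, - 531/10, - 40,-86/17, 945/16, 79, 91,227, 414,548,586, 677.89] 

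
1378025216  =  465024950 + 913000266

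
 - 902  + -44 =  -946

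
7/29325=7/29325 = 0.00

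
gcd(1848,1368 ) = 24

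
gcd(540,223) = 1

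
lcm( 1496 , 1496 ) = 1496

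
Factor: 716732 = 2^2* 59^1*3037^1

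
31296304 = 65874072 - 34577768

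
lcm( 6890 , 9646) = 48230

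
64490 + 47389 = 111879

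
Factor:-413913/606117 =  - 491^1*719^( - 1) = -491/719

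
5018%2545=2473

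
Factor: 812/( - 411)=-2^2*3^(-1 )*7^1* 29^1*137^( - 1)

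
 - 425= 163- 588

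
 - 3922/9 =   -  436 + 2/9  =  - 435.78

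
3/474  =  1/158= 0.01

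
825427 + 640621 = 1466048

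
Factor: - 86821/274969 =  - 7^1*79^1*  131^(- 1)*157^1*2099^( - 1)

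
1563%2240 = 1563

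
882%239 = 165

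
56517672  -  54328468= 2189204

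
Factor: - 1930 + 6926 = 4996= 2^2 * 1249^1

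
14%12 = 2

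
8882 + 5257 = 14139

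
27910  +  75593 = 103503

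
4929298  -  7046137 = -2116839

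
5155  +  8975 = 14130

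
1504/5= 1504/5 = 300.80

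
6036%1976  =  108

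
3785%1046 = 647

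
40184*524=21056416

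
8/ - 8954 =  - 4/4477 = - 0.00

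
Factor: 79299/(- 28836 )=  - 2^( - 2)*11^1 = - 11/4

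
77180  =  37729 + 39451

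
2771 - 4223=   -  1452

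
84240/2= 42120  =  42120.00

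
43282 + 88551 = 131833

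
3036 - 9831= - 6795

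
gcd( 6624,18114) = 6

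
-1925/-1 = 1925/1  =  1925.00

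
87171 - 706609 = -619438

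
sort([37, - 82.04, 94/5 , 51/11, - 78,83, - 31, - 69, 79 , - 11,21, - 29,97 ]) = [ - 82.04, - 78,-69 , - 31, - 29, - 11, 51/11,94/5, 21,  37,79,83, 97]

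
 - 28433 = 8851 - 37284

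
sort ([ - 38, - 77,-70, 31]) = [ - 77,-70,  -  38,31] 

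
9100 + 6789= 15889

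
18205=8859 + 9346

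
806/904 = 403/452 = 0.89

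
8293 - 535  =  7758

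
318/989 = 318/989 = 0.32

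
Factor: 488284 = 2^2 * 59^1*2069^1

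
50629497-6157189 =44472308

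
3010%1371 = 268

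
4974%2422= 130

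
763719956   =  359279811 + 404440145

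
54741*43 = 2353863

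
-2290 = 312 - 2602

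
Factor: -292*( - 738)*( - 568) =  - 122401728 = -2^6*3^2 * 41^1*71^1*73^1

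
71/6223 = 71/6223 = 0.01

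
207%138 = 69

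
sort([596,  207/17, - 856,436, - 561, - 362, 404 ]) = [  -  856 , - 561, - 362 , 207/17,404,436,596 ]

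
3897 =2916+981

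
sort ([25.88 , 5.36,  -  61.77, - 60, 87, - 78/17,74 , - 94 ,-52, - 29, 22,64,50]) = [ - 94, - 61.77, - 60, - 52, - 29,-78/17 , 5.36,22,25.88, 50,  64,74,  87]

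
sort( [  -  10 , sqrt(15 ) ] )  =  [ - 10,  sqrt(15) ] 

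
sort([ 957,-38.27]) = [ - 38.27 , 957]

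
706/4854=353/2427 = 0.15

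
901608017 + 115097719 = 1016705736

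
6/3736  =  3/1868 = 0.00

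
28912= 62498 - 33586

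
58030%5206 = 764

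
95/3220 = 19/644= 0.03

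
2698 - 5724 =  - 3026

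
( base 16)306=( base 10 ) 774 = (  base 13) 477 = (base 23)1af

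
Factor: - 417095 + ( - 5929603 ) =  - 2^1*3^1*127^1*8329^1 = - 6346698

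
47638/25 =47638/25 = 1905.52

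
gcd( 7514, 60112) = 7514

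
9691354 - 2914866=6776488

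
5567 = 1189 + 4378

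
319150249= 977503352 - 658353103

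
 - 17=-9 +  - 8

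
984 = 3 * 328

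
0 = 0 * 663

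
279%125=29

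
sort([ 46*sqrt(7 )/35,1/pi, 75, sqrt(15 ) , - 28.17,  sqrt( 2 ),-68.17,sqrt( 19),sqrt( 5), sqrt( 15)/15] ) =[ - 68.17, -28.17,sqrt( 15)/15, 1/pi, sqrt(2), sqrt( 5 ), 46*sqrt( 7) /35, sqrt( 15 ), sqrt( 19),75 ] 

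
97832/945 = 103 + 71/135 =103.53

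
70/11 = 70/11 = 6.36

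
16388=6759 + 9629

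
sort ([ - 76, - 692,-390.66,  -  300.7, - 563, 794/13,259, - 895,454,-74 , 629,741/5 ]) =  [ - 895, - 692, - 563, - 390.66,-300.7,- 76,-74,794/13,741/5,  259, 454, 629]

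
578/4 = 144 + 1/2 = 144.50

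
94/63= 1 + 31/63=1.49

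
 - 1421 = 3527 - 4948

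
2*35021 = 70042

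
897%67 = 26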